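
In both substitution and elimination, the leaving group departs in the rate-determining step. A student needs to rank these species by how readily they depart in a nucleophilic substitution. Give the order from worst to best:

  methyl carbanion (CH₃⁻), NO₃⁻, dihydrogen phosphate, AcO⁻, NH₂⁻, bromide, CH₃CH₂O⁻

The more stable X⁻ (or X) is on its own — i.e. the weaker a base it is — the better a leaving group it makes.
bromide: pKₐ(HBr) ≈ -9
NO₃⁻: pKₐ(HNO₃) ≈ -1.3
dihydrogen phosphate: pKₐ(H₃PO₄) ≈ 2.1
AcO⁻: pKₐ(CH₃COOH) ≈ 4.8
CH₃CH₂O⁻: pKₐ(CH₃CH₂OH) ≈ 16
NH₂⁻: pKₐ(NH₃) ≈ 38
methyl carbanion (CH₃⁻): pKₐ(CH₄) ≈ 48
The question asks for worst first, so the sequence is read in increasing leaving-group ability.

methyl carbanion (CH₃⁻) < NH₂⁻ < CH₃CH₂O⁻ < AcO⁻ < dihydrogen phosphate < NO₃⁻ < bromide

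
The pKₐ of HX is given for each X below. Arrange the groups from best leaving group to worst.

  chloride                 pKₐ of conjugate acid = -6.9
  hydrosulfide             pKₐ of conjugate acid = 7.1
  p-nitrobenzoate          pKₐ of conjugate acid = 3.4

Lower conjugate-acid pKₐ ⇒ weaker base ⇒ better leaving group.
Sorting by the given values: chloride (-6.9), p-nitrobenzoate (3.4), hydrosulfide (7.1).

chloride > p-nitrobenzoate > hydrosulfide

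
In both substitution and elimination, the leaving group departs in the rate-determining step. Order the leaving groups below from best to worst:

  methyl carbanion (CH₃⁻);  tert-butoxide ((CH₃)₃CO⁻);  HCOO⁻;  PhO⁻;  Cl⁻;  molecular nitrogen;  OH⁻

molecular nitrogen > Cl⁻ > HCOO⁻ > PhO⁻ > OH⁻ > tert-butoxide ((CH₃)₃CO⁻) > methyl carbanion (CH₃⁻)

The more stable X⁻ (or X) is on its own — i.e. the weaker a base it is — the better a leaving group it makes.
molecular nitrogen: no meaningful conjugate acid; N₂ departs as an exceptionally stable neutral molecule
Cl⁻: pKₐ(HCl) ≈ -7 — moderately weak base
HCOO⁻: pKₐ(HCOOH) ≈ 3.8 — resonance-stabilised carboxylate
PhO⁻: pKₐ(C₆H₅OH (phenol)) ≈ 10
OH⁻: pKₐ(H₂O) ≈ 15.7
tert-butoxide ((CH₃)₃CO⁻): pKₐ(t-BuOH) ≈ 18 — bulky, strongly basic alkoxide
methyl carbanion (CH₃⁻): pKₐ(CH₄) ≈ 48 — unstabilised carbanion; the worst conceivable leaving group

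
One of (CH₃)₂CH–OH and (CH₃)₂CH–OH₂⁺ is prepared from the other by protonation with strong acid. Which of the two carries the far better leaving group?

From (CH₃)₂CH–OH the departing group would be OH⁻ (pKₐ(H₂O) ≈ 15.7). Strong base; essentially never leaves without prior activation.
From (CH₃)₂CH–OH₂⁺ the leaving group is H₂O (pKₐ(H₃O⁺) ≈ -1.7). Neutral; leaves from a protonated alcohol (R–OH₂⁺).
Protonation with strong acid works by converting the leaving group from hydroxide to neutral water, making (CH₃)₂CH–OH₂⁺ enormously more reactive.

(CH₃)₂CH–OH₂⁺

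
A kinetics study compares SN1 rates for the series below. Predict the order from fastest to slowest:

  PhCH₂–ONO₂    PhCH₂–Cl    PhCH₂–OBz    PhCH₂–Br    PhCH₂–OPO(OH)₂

PhCH₂–Br > PhCH₂–Cl > PhCH₂–ONO₂ > PhCH₂–OPO(OH)₂ > PhCH₂–OBz

With the same alkyl group throughout, only the leaving group differentiates the rates.
The more stable X⁻ (or X) is on its own — i.e. the weaker a base it is — the better a leaving group it makes.
PhCH₂–Br loses Br⁻: pKₐ(HBr) ≈ -9
PhCH₂–Cl loses Cl⁻: pKₐ(HCl) ≈ -7
PhCH₂–ONO₂ loses NO₃⁻: pKₐ(HNO₃) ≈ -1.3
PhCH₂–OPO(OH)₂ loses H₂PO₄⁻: pKₐ(H₃PO₄) ≈ 2.1
PhCH₂–OBz loses PhCOO⁻: pKₐ(C₆H₅COOH) ≈ 4.2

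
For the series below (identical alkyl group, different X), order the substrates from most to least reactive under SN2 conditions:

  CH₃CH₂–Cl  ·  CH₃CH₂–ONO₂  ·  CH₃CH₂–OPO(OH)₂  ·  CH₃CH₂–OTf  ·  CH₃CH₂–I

CH₃CH₂–OTf > CH₃CH₂–I > CH₃CH₂–Cl > CH₃CH₂–ONO₂ > CH₃CH₂–OPO(OH)₂

The skeletons are identical, so relative rate is governed entirely by leaving-group ability.
A good leaving group is a weak base: the lower the pKₐ of its conjugate acid, the more readily it departs.
CH₃CH₂–OTf loses OTf⁻: pKₐ(CF₃SO₃H (triflic acid)) ≈ -14
CH₃CH₂–I loses I⁻: pKₐ(HI) ≈ -10
CH₃CH₂–Cl loses Cl⁻: pKₐ(HCl) ≈ -7
CH₃CH₂–ONO₂ loses NO₃⁻: pKₐ(HNO₃) ≈ -1.3
CH₃CH₂–OPO(OH)₂ loses H₂PO₄⁻: pKₐ(H₃PO₄) ≈ 2.1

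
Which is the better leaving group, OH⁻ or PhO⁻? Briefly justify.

PhO⁻ is the better leaving group.
pKₐ(C₆H₅OH (phenol)) ≈ 10 versus pKₐ(H₂O) ≈ 15.7: PhO⁻ is the much weaker base.
Resonance into the ring helps, but still a poor LG.

PhO⁻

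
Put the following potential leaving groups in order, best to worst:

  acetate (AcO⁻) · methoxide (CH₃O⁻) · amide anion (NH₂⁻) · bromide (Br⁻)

Leaving-group ability tracks the stability of the departed species; conjugate-acid pKₐ is the usual yardstick (lower pKₐ → better LG).
bromide (Br⁻): pKₐ(HBr) ≈ -9
acetate (AcO⁻): pKₐ(CH₃COOH) ≈ 4.8
methoxide (CH₃O⁻): pKₐ(CH₃OH) ≈ 15.5
amide anion (NH₂⁻): pKₐ(NH₃) ≈ 38

bromide (Br⁻) > acetate (AcO⁻) > methoxide (CH₃O⁻) > amide anion (NH₂⁻)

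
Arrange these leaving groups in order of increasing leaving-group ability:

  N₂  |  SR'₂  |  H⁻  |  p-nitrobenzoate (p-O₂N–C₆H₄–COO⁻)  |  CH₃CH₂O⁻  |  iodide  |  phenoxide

N₂: no meaningful conjugate acid; N₂ departs as an exceptionally stable neutral molecule
iodide: pKₐ(HI) ≈ -10
SR'₂: pKₐ(R'₂SH⁺) ≈ -7
p-nitrobenzoate (p-O₂N–C₆H₄–COO⁻): pKₐ(p-nitrobenzoic acid) ≈ 3.4
phenoxide: pKₐ(C₆H₅OH (phenol)) ≈ 10
CH₃CH₂O⁻: pKₐ(CH₃CH₂OH) ≈ 16
H⁻: pKₐ(H₂) ≈ 36
The question asks for worst first, so the sequence is read in increasing leaving-group ability.

H⁻ < CH₃CH₂O⁻ < phenoxide < p-nitrobenzoate (p-O₂N–C₆H₄–COO⁻) < SR'₂ < iodide < N₂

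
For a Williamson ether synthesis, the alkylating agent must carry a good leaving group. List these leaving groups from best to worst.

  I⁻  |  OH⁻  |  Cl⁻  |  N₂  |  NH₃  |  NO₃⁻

N₂ > I⁻ > Cl⁻ > NO₃⁻ > NH₃ > OH⁻

Rank by basicity of the departing species: weakest base leaves most easily.
N₂: no meaningful conjugate acid; N₂ departs as an exceptionally stable neutral molecule
I⁻: pKₐ(HI) ≈ -10
Cl⁻: pKₐ(HCl) ≈ -7 — moderately weak base
NO₃⁻: pKₐ(HNO₃) ≈ -1.3 — resonance-delocalised over three oxygens
NH₃: pKₐ(NH₄⁺) ≈ 9.2
OH⁻: pKₐ(H₂O) ≈ 15.7 — strong base; essentially never leaves without prior activation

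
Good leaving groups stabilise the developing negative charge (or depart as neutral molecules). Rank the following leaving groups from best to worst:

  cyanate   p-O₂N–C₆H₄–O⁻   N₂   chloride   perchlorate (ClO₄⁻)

N₂ > perchlorate (ClO₄⁻) > chloride > cyanate > p-O₂N–C₆H₄–O⁻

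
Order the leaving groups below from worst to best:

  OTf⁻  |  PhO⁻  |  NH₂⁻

A good leaving group is a weak base: the lower the pKₐ of its conjugate acid, the more readily it departs.
OTf⁻: pKₐ(CF₃SO₃H (triflic acid)) ≈ -14
PhO⁻: pKₐ(C₆H₅OH (phenol)) ≈ 10
NH₂⁻: pKₐ(NH₃) ≈ 38
The question asks for worst first, so the sequence is read in increasing leaving-group ability.

NH₂⁻ < PhO⁻ < OTf⁻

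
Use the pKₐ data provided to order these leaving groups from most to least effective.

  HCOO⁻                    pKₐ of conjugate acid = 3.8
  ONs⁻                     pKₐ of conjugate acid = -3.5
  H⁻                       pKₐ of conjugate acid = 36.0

ONs⁻ > HCOO⁻ > H⁻

Lower conjugate-acid pKₐ ⇒ weaker base ⇒ better leaving group.
Sorting by the given values: ONs⁻ (-3.5), HCOO⁻ (3.8), H⁻ (36.0).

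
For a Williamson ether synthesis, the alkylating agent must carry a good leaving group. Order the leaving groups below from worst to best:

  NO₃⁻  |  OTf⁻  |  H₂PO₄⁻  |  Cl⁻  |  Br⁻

H₂PO₄⁻ < NO₃⁻ < Cl⁻ < Br⁻ < OTf⁻

A good leaving group is a weak base: the lower the pKₐ of its conjugate acid, the more readily it departs.
OTf⁻: pKₐ(CF₃SO₃H (triflic acid)) ≈ -14
Br⁻: pKₐ(HBr) ≈ -9
Cl⁻: pKₐ(HCl) ≈ -7
NO₃⁻: pKₐ(HNO₃) ≈ -1.3
H₂PO₄⁻: pKₐ(H₃PO₄) ≈ 2.1
The question asks for worst first, so the sequence is read in increasing leaving-group ability.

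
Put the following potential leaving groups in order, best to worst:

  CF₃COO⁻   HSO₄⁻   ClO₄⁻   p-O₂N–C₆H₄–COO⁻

Rank by basicity of the departing species: weakest base leaves most easily.
ClO₄⁻: pKₐ(HClO₄) ≈ -10
HSO₄⁻: pKₐ(H₂SO₄) ≈ -3
CF₃COO⁻: pKₐ(CF₃COOH) ≈ 0.2
p-O₂N–C₆H₄–COO⁻: pKₐ(p-nitrobenzoic acid) ≈ 3.4

ClO₄⁻ > HSO₄⁻ > CF₃COO⁻ > p-O₂N–C₆H₄–COO⁻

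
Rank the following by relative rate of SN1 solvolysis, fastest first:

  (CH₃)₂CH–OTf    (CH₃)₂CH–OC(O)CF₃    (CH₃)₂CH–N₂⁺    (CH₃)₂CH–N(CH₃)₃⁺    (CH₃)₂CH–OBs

Same R in every case — rank the leaving groups.
Rank by basicity of the departing species: weakest base leaves most easily.
(CH₃)₂CH–N₂⁺ loses N₂: no meaningful conjugate acid; N₂ departs as an exceptionally stable neutral molecule
(CH₃)₂CH–OTf loses OTf⁻: pKₐ(CF₃SO₃H (triflic acid)) ≈ -14
(CH₃)₂CH–OBs loses OBs⁻: pKₐ(p-BrC₆H₄SO₃H) ≈ -2.8
(CH₃)₂CH–OC(O)CF₃ loses CF₃COO⁻: pKₐ(CF₃COOH) ≈ 0.2
(CH₃)₂CH–N(CH₃)₃⁺ loses NR'₃: pKₐ(R'₃NH⁺) ≈ 10.7

(CH₃)₂CH–N₂⁺ > (CH₃)₂CH–OTf > (CH₃)₂CH–OBs > (CH₃)₂CH–OC(O)CF₃ > (CH₃)₂CH–N(CH₃)₃⁺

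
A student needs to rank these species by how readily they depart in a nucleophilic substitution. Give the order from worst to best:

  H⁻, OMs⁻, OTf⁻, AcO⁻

OTf⁻: pKₐ(CF₃SO₃H (triflic acid)) ≈ -14
OMs⁻: pKₐ(CH₃SO₃H (MsOH)) ≈ -1.9
AcO⁻: pKₐ(CH₃COOH) ≈ 4.8
H⁻: pKₐ(H₂) ≈ 36
Listed from poorest to best leaving group as asked.

H⁻ < AcO⁻ < OMs⁻ < OTf⁻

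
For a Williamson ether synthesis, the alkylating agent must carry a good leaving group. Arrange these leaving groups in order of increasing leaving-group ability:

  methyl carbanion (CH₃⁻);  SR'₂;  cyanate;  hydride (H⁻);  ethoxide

methyl carbanion (CH₃⁻) < hydride (H⁻) < ethoxide < cyanate < SR'₂

SR'₂: pKₐ(R'₂SH⁺) ≈ -7 — neutral; leaves from a sulfonium salt (R–SR'₂⁺)
cyanate: pKₐ(HOCN) ≈ 3.5 — resonance between N and O
ethoxide: pKₐ(CH₃CH₂OH) ≈ 16 — strong base; alkoxides do not leave unassisted
hydride (H⁻): pKₐ(H₂) ≈ 36
methyl carbanion (CH₃⁻): pKₐ(CH₄) ≈ 48 — unstabilised carbanion; the worst conceivable leaving group
The question asks for worst first, so the sequence is read in increasing leaving-group ability.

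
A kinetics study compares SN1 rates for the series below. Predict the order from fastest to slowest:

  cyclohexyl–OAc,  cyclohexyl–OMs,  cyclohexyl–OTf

The skeletons are identical, so relative rate is governed entirely by leaving-group ability.
A good leaving group is a weak base: the lower the pKₐ of its conjugate acid, the more readily it departs.
cyclohexyl–OTf loses OTf⁻: pKₐ(CF₃SO₃H (triflic acid)) ≈ -14
cyclohexyl–OMs loses OMs⁻: pKₐ(CH₃SO₃H (MsOH)) ≈ -1.9
cyclohexyl–OAc loses AcO⁻: pKₐ(CH₃COOH) ≈ 4.8

cyclohexyl–OTf > cyclohexyl–OMs > cyclohexyl–OAc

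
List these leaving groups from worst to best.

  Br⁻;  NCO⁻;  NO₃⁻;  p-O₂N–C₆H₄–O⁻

Leaving-group ability tracks the stability of the departed species; conjugate-acid pKₐ is the usual yardstick (lower pKₐ → better LG).
Br⁻: pKₐ(HBr) ≈ -9
NO₃⁻: pKₐ(HNO₃) ≈ -1.3
NCO⁻: pKₐ(HOCN) ≈ 3.5
p-O₂N–C₆H₄–O⁻: pKₐ(p-nitrophenol) ≈ 7.2
Reversing gives the worst-to-best order requested.

p-O₂N–C₆H₄–O⁻ < NCO⁻ < NO₃⁻ < Br⁻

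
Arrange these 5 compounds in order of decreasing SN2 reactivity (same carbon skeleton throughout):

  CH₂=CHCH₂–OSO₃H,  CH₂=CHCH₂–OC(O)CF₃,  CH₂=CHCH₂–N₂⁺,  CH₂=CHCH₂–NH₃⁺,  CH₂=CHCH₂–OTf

CH₂=CHCH₂–N₂⁺ > CH₂=CHCH₂–OTf > CH₂=CHCH₂–OSO₃H > CH₂=CHCH₂–OC(O)CF₃ > CH₂=CHCH₂–NH₃⁺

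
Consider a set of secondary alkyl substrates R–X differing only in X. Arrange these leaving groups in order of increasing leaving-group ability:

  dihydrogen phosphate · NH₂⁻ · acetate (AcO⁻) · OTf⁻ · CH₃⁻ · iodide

CH₃⁻ < NH₂⁻ < acetate (AcO⁻) < dihydrogen phosphate < iodide < OTf⁻

Rank by basicity of the departing species: weakest base leaves most easily.
OTf⁻: pKₐ(CF₃SO₃H (triflic acid)) ≈ -14 — charge spread over three oxygens and a CF₃ group; the premier leaving group in synthesis
iodide: pKₐ(HI) ≈ -10 — large, highly polarisable; very weak base
dihydrogen phosphate: pKₐ(H₃PO₄) ≈ 2.1
acetate (AcO⁻): pKₐ(CH₃COOH) ≈ 4.8 — resonance-stabilised but still a weak base
NH₂⁻: pKₐ(NH₃) ≈ 38 — extremely strong base; never a leaving group
CH₃⁻: pKₐ(CH₄) ≈ 48 — unstabilised carbanion; the worst conceivable leaving group
The question asks for worst first, so the sequence is read in increasing leaving-group ability.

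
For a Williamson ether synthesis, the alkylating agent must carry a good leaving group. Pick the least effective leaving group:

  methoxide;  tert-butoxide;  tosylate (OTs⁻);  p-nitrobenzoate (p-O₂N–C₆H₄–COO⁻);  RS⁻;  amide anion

amide anion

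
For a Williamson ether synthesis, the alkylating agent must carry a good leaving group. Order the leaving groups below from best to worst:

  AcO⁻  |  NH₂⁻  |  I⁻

I⁻ > AcO⁻ > NH₂⁻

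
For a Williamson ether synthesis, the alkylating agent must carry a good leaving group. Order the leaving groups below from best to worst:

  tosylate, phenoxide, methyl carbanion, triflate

triflate > tosylate > phenoxide > methyl carbanion

A good leaving group is a weak base: the lower the pKₐ of its conjugate acid, the more readily it departs.
triflate: pKₐ(CF₃SO₃H (triflic acid)) ≈ -14
tosylate: pKₐ(p-CH₃C₆H₄SO₃H (TsOH)) ≈ -2.8 — resonance-delocalised arenesulfonate
phenoxide: pKₐ(C₆H₅OH (phenol)) ≈ 10 — resonance into the ring helps, but still a poor LG
methyl carbanion: pKₐ(CH₄) ≈ 48 — unstabilised carbanion; the worst conceivable leaving group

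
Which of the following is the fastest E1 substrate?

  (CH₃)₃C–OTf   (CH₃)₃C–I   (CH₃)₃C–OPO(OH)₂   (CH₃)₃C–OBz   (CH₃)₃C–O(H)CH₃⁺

The skeletons are identical, so relative rate is governed entirely by leaving-group ability.
Rank by basicity of the departing species: weakest base leaves most easily.
(CH₃)₃C–OTf loses OTf⁻: pKₐ(CF₃SO₃H (triflic acid)) ≈ -14
(CH₃)₃C–I loses I⁻: pKₐ(HI) ≈ -10
(CH₃)₃C–O(H)CH₃⁺ loses R'OH: pKₐ(R'OH₂⁺) ≈ -2.4
(CH₃)₃C–OPO(OH)₂ loses H₂PO₄⁻: pKₐ(H₃PO₄) ≈ 2.1
(CH₃)₃C–OBz loses PhCOO⁻: pKₐ(C₆H₅COOH) ≈ 4.2

(CH₃)₃C–OTf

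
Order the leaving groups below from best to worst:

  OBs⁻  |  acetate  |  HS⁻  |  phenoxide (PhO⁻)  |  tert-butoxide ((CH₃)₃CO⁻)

OBs⁻ > acetate > HS⁻ > phenoxide (PhO⁻) > tert-butoxide ((CH₃)₃CO⁻)

OBs⁻: pKₐ(p-BrC₆H₄SO₃H) ≈ -2.8
acetate: pKₐ(CH₃COOH) ≈ 4.8
HS⁻: pKₐ(H₂S) ≈ 7
phenoxide (PhO⁻): pKₐ(C₆H₅OH (phenol)) ≈ 10
tert-butoxide ((CH₃)₃CO⁻): pKₐ(t-BuOH) ≈ 18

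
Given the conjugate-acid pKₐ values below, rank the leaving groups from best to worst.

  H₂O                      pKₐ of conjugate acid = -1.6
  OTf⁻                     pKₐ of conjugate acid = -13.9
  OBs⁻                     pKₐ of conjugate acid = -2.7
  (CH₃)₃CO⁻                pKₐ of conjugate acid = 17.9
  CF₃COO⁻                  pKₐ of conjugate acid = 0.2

OTf⁻ > OBs⁻ > H₂O > CF₃COO⁻ > (CH₃)₃CO⁻

Lower conjugate-acid pKₐ ⇒ weaker base ⇒ better leaving group.
Sorting by the given values: OTf⁻ (-13.9), OBs⁻ (-2.7), H₂O (-1.6), CF₃COO⁻ (0.2), (CH₃)₃CO⁻ (17.9).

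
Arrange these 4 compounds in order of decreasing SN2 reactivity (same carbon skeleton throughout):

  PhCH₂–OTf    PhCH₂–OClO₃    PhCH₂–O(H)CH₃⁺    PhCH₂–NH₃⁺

Same R in every case — rank the leaving groups.
Leaving-group ability tracks the stability of the departed species; conjugate-acid pKₐ is the usual yardstick (lower pKₐ → better LG).
PhCH₂–OTf loses OTf⁻: pKₐ(CF₃SO₃H (triflic acid)) ≈ -14
PhCH₂–OClO₃ loses ClO₄⁻: pKₐ(HClO₄) ≈ -10
PhCH₂–O(H)CH₃⁺ loses R'OH: pKₐ(R'OH₂⁺) ≈ -2.4
PhCH₂–NH₃⁺ loses NH₃: pKₐ(NH₄⁺) ≈ 9.2

PhCH₂–OTf > PhCH₂–OClO₃ > PhCH₂–O(H)CH₃⁺ > PhCH₂–NH₃⁺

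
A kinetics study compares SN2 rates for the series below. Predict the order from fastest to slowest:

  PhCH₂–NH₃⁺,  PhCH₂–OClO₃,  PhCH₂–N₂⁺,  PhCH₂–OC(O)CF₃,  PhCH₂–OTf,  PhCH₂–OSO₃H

With the same alkyl group throughout, only the leaving group differentiates the rates.
Leaving-group ability tracks the stability of the departed species; conjugate-acid pKₐ is the usual yardstick (lower pKₐ → better LG).
PhCH₂–N₂⁺ loses N₂: no meaningful conjugate acid; N₂ departs as an exceptionally stable neutral molecule
PhCH₂–OTf loses OTf⁻: pKₐ(CF₃SO₃H (triflic acid)) ≈ -14
PhCH₂–OClO₃ loses ClO₄⁻: pKₐ(HClO₄) ≈ -10
PhCH₂–OSO₃H loses HSO₄⁻: pKₐ(H₂SO₄) ≈ -3
PhCH₂–OC(O)CF₃ loses CF₃COO⁻: pKₐ(CF₃COOH) ≈ 0.2
PhCH₂–NH₃⁺ loses NH₃: pKₐ(NH₄⁺) ≈ 9.2

PhCH₂–N₂⁺ > PhCH₂–OTf > PhCH₂–OClO₃ > PhCH₂–OSO₃H > PhCH₂–OC(O)CF₃ > PhCH₂–NH₃⁺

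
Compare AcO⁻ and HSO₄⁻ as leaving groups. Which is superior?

HSO₄⁻ is the better leaving group.
pKₐ(H₂SO₄) ≈ -3 versus pKₐ(CH₃COOH) ≈ 4.8: HSO₄⁻ is the much weaker base.
Conjugate base of a strong mineral acid.

HSO₄⁻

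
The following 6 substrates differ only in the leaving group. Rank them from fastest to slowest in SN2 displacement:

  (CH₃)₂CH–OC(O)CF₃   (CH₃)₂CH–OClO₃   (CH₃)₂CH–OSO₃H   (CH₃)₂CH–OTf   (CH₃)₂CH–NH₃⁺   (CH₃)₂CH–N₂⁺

The skeletons are identical, so relative rate is governed entirely by leaving-group ability.
The more stable X⁻ (or X) is on its own — i.e. the weaker a base it is — the better a leaving group it makes.
(CH₃)₂CH–N₂⁺ loses N₂: no meaningful conjugate acid; N₂ departs as an exceptionally stable neutral molecule
(CH₃)₂CH–OTf loses OTf⁻: pKₐ(CF₃SO₃H (triflic acid)) ≈ -14
(CH₃)₂CH–OClO₃ loses ClO₄⁻: pKₐ(HClO₄) ≈ -10
(CH₃)₂CH–OSO₃H loses HSO₄⁻: pKₐ(H₂SO₄) ≈ -3
(CH₃)₂CH–OC(O)CF₃ loses CF₃COO⁻: pKₐ(CF₃COOH) ≈ 0.2
(CH₃)₂CH–NH₃⁺ loses NH₃: pKₐ(NH₄⁺) ≈ 9.2

(CH₃)₂CH–N₂⁺ > (CH₃)₂CH–OTf > (CH₃)₂CH–OClO₃ > (CH₃)₂CH–OSO₃H > (CH₃)₂CH–OC(O)CF₃ > (CH₃)₂CH–NH₃⁺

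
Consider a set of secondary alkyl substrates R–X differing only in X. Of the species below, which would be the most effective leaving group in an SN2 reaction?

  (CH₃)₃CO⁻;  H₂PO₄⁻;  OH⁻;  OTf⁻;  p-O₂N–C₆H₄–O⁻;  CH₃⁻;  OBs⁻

OTf⁻

Leaving-group ability tracks the stability of the departed species; conjugate-acid pKₐ is the usual yardstick (lower pKₐ → better LG).
OTf⁻: pKₐ(CF₃SO₃H (triflic acid)) ≈ -14
OBs⁻: pKₐ(p-BrC₆H₄SO₃H) ≈ -2.8
H₂PO₄⁻: pKₐ(H₃PO₄) ≈ 2.1
p-O₂N–C₆H₄–O⁻: pKₐ(p-nitrophenol) ≈ 7.2
OH⁻: pKₐ(H₂O) ≈ 15.7
(CH₃)₃CO⁻: pKₐ(t-BuOH) ≈ 18
CH₃⁻: pKₐ(CH₄) ≈ 48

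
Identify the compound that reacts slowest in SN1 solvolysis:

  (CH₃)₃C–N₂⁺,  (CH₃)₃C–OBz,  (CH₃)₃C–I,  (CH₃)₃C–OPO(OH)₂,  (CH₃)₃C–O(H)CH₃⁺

(CH₃)₃C–OBz

The skeletons are identical, so relative rate is governed entirely by leaving-group ability.
Leaving-group ability tracks the stability of the departed species; conjugate-acid pKₐ is the usual yardstick (lower pKₐ → better LG).
(CH₃)₃C–N₂⁺ loses N₂: no meaningful conjugate acid; N₂ departs as an exceptionally stable neutral molecule
(CH₃)₃C–I loses I⁻: pKₐ(HI) ≈ -10
(CH₃)₃C–O(H)CH₃⁺ loses R'OH: pKₐ(R'OH₂⁺) ≈ -2.4
(CH₃)₃C–OPO(OH)₂ loses H₂PO₄⁻: pKₐ(H₃PO₄) ≈ 2.1
(CH₃)₃C–OBz loses PhCOO⁻: pKₐ(C₆H₅COOH) ≈ 4.2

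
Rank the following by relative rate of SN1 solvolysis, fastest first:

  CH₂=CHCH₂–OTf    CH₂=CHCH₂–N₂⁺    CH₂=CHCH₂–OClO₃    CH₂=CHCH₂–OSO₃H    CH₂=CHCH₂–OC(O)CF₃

CH₂=CHCH₂–N₂⁺ > CH₂=CHCH₂–OTf > CH₂=CHCH₂–OClO₃ > CH₂=CHCH₂–OSO₃H > CH₂=CHCH₂–OC(O)CF₃

Same R in every case — rank the leaving groups.
Rank by basicity of the departing species: weakest base leaves most easily.
CH₂=CHCH₂–N₂⁺ loses N₂: no meaningful conjugate acid; N₂ departs as an exceptionally stable neutral molecule
CH₂=CHCH₂–OTf loses OTf⁻: pKₐ(CF₃SO₃H (triflic acid)) ≈ -14
CH₂=CHCH₂–OClO₃ loses ClO₄⁻: pKₐ(HClO₄) ≈ -10
CH₂=CHCH₂–OSO₃H loses HSO₄⁻: pKₐ(H₂SO₄) ≈ -3
CH₂=CHCH₂–OC(O)CF₃ loses CF₃COO⁻: pKₐ(CF₃COOH) ≈ 0.2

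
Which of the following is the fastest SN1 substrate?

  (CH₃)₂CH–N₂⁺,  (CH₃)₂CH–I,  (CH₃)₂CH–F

(CH₃)₂CH–N₂⁺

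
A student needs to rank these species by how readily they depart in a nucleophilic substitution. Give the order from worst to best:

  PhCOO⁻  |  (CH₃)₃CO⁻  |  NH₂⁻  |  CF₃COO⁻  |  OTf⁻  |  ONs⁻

A good leaving group is a weak base: the lower the pKₐ of its conjugate acid, the more readily it departs.
OTf⁻: pKₐ(CF₃SO₃H (triflic acid)) ≈ -14
ONs⁻: pKₐ(p-O₂NC₆H₄SO₃H) ≈ -3.5
CF₃COO⁻: pKₐ(CF₃COOH) ≈ 0.2
PhCOO⁻: pKₐ(C₆H₅COOH) ≈ 4.2
(CH₃)₃CO⁻: pKₐ(t-BuOH) ≈ 18
NH₂⁻: pKₐ(NH₃) ≈ 38
Listed from poorest to best leaving group as asked.

NH₂⁻ < (CH₃)₃CO⁻ < PhCOO⁻ < CF₃COO⁻ < ONs⁻ < OTf⁻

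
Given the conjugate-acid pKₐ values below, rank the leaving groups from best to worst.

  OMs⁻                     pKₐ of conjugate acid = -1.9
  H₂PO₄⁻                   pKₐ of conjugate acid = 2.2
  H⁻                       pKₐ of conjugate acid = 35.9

Lower conjugate-acid pKₐ ⇒ weaker base ⇒ better leaving group.
Sorting by the given values: OMs⁻ (-1.9), H₂PO₄⁻ (2.2), H⁻ (35.9).

OMs⁻ > H₂PO₄⁻ > H⁻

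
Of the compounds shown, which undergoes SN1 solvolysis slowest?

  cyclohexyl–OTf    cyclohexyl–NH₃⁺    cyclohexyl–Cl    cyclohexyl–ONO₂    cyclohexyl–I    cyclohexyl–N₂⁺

cyclohexyl–NH₃⁺

Identical carbon frameworks mean the comparison reduces to leaving-group quality.
A good leaving group is a weak base: the lower the pKₐ of its conjugate acid, the more readily it departs.
cyclohexyl–N₂⁺ loses N₂: no meaningful conjugate acid; N₂ departs as an exceptionally stable neutral molecule
cyclohexyl–OTf loses OTf⁻: pKₐ(CF₃SO₃H (triflic acid)) ≈ -14
cyclohexyl–I loses I⁻: pKₐ(HI) ≈ -10
cyclohexyl–Cl loses Cl⁻: pKₐ(HCl) ≈ -7
cyclohexyl–ONO₂ loses NO₃⁻: pKₐ(HNO₃) ≈ -1.3
cyclohexyl–NH₃⁺ loses NH₃: pKₐ(NH₄⁺) ≈ 9.2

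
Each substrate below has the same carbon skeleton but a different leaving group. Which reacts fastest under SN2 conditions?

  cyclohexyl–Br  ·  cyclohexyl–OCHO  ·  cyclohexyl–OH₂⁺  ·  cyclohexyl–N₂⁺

Same R in every case — rank the leaving groups.
The more stable X⁻ (or X) is on its own — i.e. the weaker a base it is — the better a leaving group it makes.
cyclohexyl–N₂⁺ loses N₂: no meaningful conjugate acid; N₂ departs as an exceptionally stable neutral molecule
cyclohexyl–Br loses Br⁻: pKₐ(HBr) ≈ -9
cyclohexyl–OH₂⁺ loses H₂O: pKₐ(H₃O⁺) ≈ -1.7
cyclohexyl–OCHO loses HCOO⁻: pKₐ(HCOOH) ≈ 3.8

cyclohexyl–N₂⁺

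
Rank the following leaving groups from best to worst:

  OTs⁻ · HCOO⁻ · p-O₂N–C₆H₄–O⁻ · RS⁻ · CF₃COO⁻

OTs⁻ > CF₃COO⁻ > HCOO⁻ > p-O₂N–C₆H₄–O⁻ > RS⁻

OTs⁻: pKₐ(p-CH₃C₆H₄SO₃H (TsOH)) ≈ -2.8
CF₃COO⁻: pKₐ(CF₃COOH) ≈ 0.2
HCOO⁻: pKₐ(HCOOH) ≈ 3.8
p-O₂N–C₆H₄–O⁻: pKₐ(p-nitrophenol) ≈ 7.2
RS⁻: pKₐ(RSH (a thiol)) ≈ 10.5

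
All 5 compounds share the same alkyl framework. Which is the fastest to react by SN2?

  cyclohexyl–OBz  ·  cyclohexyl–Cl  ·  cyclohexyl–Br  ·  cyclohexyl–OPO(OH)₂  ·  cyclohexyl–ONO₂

Same R in every case — rank the leaving groups.
A good leaving group is a weak base: the lower the pKₐ of its conjugate acid, the more readily it departs.
cyclohexyl–Br loses Br⁻: pKₐ(HBr) ≈ -9
cyclohexyl–Cl loses Cl⁻: pKₐ(HCl) ≈ -7
cyclohexyl–ONO₂ loses NO₃⁻: pKₐ(HNO₃) ≈ -1.3
cyclohexyl–OPO(OH)₂ loses H₂PO₄⁻: pKₐ(H₃PO₄) ≈ 2.1
cyclohexyl–OBz loses PhCOO⁻: pKₐ(C₆H₅COOH) ≈ 4.2

cyclohexyl–Br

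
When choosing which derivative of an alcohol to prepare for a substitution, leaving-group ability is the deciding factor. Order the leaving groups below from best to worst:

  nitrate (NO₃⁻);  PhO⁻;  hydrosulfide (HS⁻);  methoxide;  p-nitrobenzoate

nitrate (NO₃⁻) > p-nitrobenzoate > hydrosulfide (HS⁻) > PhO⁻ > methoxide

nitrate (NO₃⁻): pKₐ(HNO₃) ≈ -1.3 — resonance-delocalised over three oxygens
p-nitrobenzoate: pKₐ(p-nitrobenzoic acid) ≈ 3.4
hydrosulfide (HS⁻): pKₐ(H₂S) ≈ 7 — larger and more polarisable than the oxygen analogue
PhO⁻: pKₐ(C₆H₅OH (phenol)) ≈ 10
methoxide: pKₐ(CH₃OH) ≈ 15.5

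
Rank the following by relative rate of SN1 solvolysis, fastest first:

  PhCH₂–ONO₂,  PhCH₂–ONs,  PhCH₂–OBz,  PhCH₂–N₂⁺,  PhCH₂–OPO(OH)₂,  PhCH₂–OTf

Identical carbon frameworks mean the comparison reduces to leaving-group quality.
A good leaving group is a weak base: the lower the pKₐ of its conjugate acid, the more readily it departs.
PhCH₂–N₂⁺ loses N₂: no meaningful conjugate acid; N₂ departs as an exceptionally stable neutral molecule
PhCH₂–OTf loses OTf⁻: pKₐ(CF₃SO₃H (triflic acid)) ≈ -14
PhCH₂–ONs loses ONs⁻: pKₐ(p-O₂NC₆H₄SO₃H) ≈ -3.5
PhCH₂–ONO₂ loses NO₃⁻: pKₐ(HNO₃) ≈ -1.3
PhCH₂–OPO(OH)₂ loses H₂PO₄⁻: pKₐ(H₃PO₄) ≈ 2.1
PhCH₂–OBz loses PhCOO⁻: pKₐ(C₆H₅COOH) ≈ 4.2

PhCH₂–N₂⁺ > PhCH₂–OTf > PhCH₂–ONs > PhCH₂–ONO₂ > PhCH₂–OPO(OH)₂ > PhCH₂–OBz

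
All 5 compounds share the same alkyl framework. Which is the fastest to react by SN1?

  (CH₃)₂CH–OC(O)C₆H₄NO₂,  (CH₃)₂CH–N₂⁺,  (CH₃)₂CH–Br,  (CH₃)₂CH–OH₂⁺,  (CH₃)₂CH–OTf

The skeletons are identical, so relative rate is governed entirely by leaving-group ability.
Leaving-group ability tracks the stability of the departed species; conjugate-acid pKₐ is the usual yardstick (lower pKₐ → better LG).
(CH₃)₂CH–N₂⁺ loses N₂: no meaningful conjugate acid; N₂ departs as an exceptionally stable neutral molecule
(CH₃)₂CH–OTf loses OTf⁻: pKₐ(CF₃SO₃H (triflic acid)) ≈ -14
(CH₃)₂CH–Br loses Br⁻: pKₐ(HBr) ≈ -9
(CH₃)₂CH–OH₂⁺ loses H₂O: pKₐ(H₃O⁺) ≈ -1.7
(CH₃)₂CH–OC(O)C₆H₄NO₂ loses p-O₂N–C₆H₄–COO⁻: pKₐ(p-nitrobenzoic acid) ≈ 3.4

(CH₃)₂CH–N₂⁺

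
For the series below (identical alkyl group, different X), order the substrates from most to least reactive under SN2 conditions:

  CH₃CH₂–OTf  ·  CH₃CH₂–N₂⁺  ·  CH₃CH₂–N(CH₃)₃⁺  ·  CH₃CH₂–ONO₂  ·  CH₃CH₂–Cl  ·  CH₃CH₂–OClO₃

CH₃CH₂–N₂⁺ > CH₃CH₂–OTf > CH₃CH₂–OClO₃ > CH₃CH₂–Cl > CH₃CH₂–ONO₂ > CH₃CH₂–N(CH₃)₃⁺

The skeletons are identical, so relative rate is governed entirely by leaving-group ability.
The more stable X⁻ (or X) is on its own — i.e. the weaker a base it is — the better a leaving group it makes.
CH₃CH₂–N₂⁺ loses N₂: no meaningful conjugate acid; N₂ departs as an exceptionally stable neutral molecule
CH₃CH₂–OTf loses OTf⁻: pKₐ(CF₃SO₃H (triflic acid)) ≈ -14
CH₃CH₂–OClO₃ loses ClO₄⁻: pKₐ(HClO₄) ≈ -10
CH₃CH₂–Cl loses Cl⁻: pKₐ(HCl) ≈ -7
CH₃CH₂–ONO₂ loses NO₃⁻: pKₐ(HNO₃) ≈ -1.3
CH₃CH₂–N(CH₃)₃⁺ loses NR'₃: pKₐ(R'₃NH⁺) ≈ 10.7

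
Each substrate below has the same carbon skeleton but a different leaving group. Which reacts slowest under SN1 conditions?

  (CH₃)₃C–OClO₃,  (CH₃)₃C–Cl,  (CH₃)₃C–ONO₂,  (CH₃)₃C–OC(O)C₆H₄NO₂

With the same alkyl group throughout, only the leaving group differentiates the rates.
Leaving-group ability tracks the stability of the departed species; conjugate-acid pKₐ is the usual yardstick (lower pKₐ → better LG).
(CH₃)₃C–OClO₃ loses ClO₄⁻: pKₐ(HClO₄) ≈ -10
(CH₃)₃C–Cl loses Cl⁻: pKₐ(HCl) ≈ -7
(CH₃)₃C–ONO₂ loses NO₃⁻: pKₐ(HNO₃) ≈ -1.3
(CH₃)₃C–OC(O)C₆H₄NO₂ loses p-O₂N–C₆H₄–COO⁻: pKₐ(p-nitrobenzoic acid) ≈ 3.4

(CH₃)₃C–OC(O)C₆H₄NO₂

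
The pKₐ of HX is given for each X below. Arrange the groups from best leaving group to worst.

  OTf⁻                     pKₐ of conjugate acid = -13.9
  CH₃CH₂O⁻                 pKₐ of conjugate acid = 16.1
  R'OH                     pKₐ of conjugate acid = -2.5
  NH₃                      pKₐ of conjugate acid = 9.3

OTf⁻ > R'OH > NH₃ > CH₃CH₂O⁻

Lower conjugate-acid pKₐ ⇒ weaker base ⇒ better leaving group.
Sorting by the given values: OTf⁻ (-13.9), R'OH (-2.5), NH₃ (9.3), CH₃CH₂O⁻ (16.1).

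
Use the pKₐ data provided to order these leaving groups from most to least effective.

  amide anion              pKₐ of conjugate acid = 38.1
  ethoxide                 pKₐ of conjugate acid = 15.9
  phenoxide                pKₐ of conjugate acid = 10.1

phenoxide > ethoxide > amide anion

Lower conjugate-acid pKₐ ⇒ weaker base ⇒ better leaving group.
Sorting by the given values: phenoxide (10.1), ethoxide (15.9), amide anion (38.1).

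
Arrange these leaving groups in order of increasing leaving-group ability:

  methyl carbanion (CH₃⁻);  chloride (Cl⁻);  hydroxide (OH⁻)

methyl carbanion (CH₃⁻) < hydroxide (OH⁻) < chloride (Cl⁻)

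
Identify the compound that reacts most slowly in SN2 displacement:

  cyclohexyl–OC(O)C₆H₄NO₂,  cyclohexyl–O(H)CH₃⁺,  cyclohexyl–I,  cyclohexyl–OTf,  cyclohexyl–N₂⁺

cyclohexyl–OC(O)C₆H₄NO₂

With the same alkyl group throughout, only the leaving group differentiates the rates.
Rank by basicity of the departing species: weakest base leaves most easily.
cyclohexyl–N₂⁺ loses N₂: no meaningful conjugate acid; N₂ departs as an exceptionally stable neutral molecule
cyclohexyl–OTf loses OTf⁻: pKₐ(CF₃SO₃H (triflic acid)) ≈ -14
cyclohexyl–I loses I⁻: pKₐ(HI) ≈ -10
cyclohexyl–O(H)CH₃⁺ loses R'OH: pKₐ(R'OH₂⁺) ≈ -2.4
cyclohexyl–OC(O)C₆H₄NO₂ loses p-O₂N–C₆H₄–COO⁻: pKₐ(p-nitrobenzoic acid) ≈ 3.4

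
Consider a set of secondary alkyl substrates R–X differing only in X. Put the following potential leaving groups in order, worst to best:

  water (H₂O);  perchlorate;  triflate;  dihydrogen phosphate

dihydrogen phosphate < water (H₂O) < perchlorate < triflate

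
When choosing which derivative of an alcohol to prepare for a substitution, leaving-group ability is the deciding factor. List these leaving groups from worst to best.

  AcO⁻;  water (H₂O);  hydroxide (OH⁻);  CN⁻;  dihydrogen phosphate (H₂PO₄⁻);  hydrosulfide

hydroxide (OH⁻) < CN⁻ < hydrosulfide < AcO⁻ < dihydrogen phosphate (H₂PO₄⁻) < water (H₂O)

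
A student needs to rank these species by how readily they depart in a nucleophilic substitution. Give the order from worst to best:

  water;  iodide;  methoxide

methoxide < water < iodide

Leaving-group ability tracks the stability of the departed species; conjugate-acid pKₐ is the usual yardstick (lower pKₐ → better LG).
iodide: pKₐ(HI) ≈ -10 — large, highly polarisable; very weak base
water: pKₐ(H₃O⁺) ≈ -1.7 — neutral; leaves from a protonated alcohol (R–OH₂⁺)
methoxide: pKₐ(CH₃OH) ≈ 15.5 — strong base; alkoxides do not leave unassisted
The question asks for worst first, so the sequence is read in increasing leaving-group ability.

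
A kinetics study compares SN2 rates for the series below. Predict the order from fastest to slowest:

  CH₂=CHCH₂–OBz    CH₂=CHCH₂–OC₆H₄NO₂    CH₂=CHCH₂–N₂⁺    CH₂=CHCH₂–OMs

CH₂=CHCH₂–N₂⁺ > CH₂=CHCH₂–OMs > CH₂=CHCH₂–OBz > CH₂=CHCH₂–OC₆H₄NO₂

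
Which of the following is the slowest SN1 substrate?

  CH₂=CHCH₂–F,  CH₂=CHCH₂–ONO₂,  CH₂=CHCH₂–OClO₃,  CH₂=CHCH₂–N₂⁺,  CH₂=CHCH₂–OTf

The skeletons are identical, so relative rate is governed entirely by leaving-group ability.
The more stable X⁻ (or X) is on its own — i.e. the weaker a base it is — the better a leaving group it makes.
CH₂=CHCH₂–N₂⁺ loses N₂: no meaningful conjugate acid; N₂ departs as an exceptionally stable neutral molecule
CH₂=CHCH₂–OTf loses OTf⁻: pKₐ(CF₃SO₃H (triflic acid)) ≈ -14
CH₂=CHCH₂–OClO₃ loses ClO₄⁻: pKₐ(HClO₄) ≈ -10
CH₂=CHCH₂–ONO₂ loses NO₃⁻: pKₐ(HNO₃) ≈ -1.3
CH₂=CHCH₂–F loses F⁻: pKₐ(HF) ≈ 3.2

CH₂=CHCH₂–F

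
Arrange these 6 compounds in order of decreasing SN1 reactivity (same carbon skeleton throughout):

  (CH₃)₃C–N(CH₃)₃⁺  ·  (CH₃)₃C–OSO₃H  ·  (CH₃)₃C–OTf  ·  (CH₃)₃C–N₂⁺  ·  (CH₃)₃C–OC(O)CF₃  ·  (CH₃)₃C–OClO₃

(CH₃)₃C–N₂⁺ > (CH₃)₃C–OTf > (CH₃)₃C–OClO₃ > (CH₃)₃C–OSO₃H > (CH₃)₃C–OC(O)CF₃ > (CH₃)₃C–N(CH₃)₃⁺

The skeletons are identical, so relative rate is governed entirely by leaving-group ability.
A good leaving group is a weak base: the lower the pKₐ of its conjugate acid, the more readily it departs.
(CH₃)₃C–N₂⁺ loses N₂: no meaningful conjugate acid; N₂ departs as an exceptionally stable neutral molecule
(CH₃)₃C–OTf loses OTf⁻: pKₐ(CF₃SO₃H (triflic acid)) ≈ -14
(CH₃)₃C–OClO₃ loses ClO₄⁻: pKₐ(HClO₄) ≈ -10
(CH₃)₃C–OSO₃H loses HSO₄⁻: pKₐ(H₂SO₄) ≈ -3
(CH₃)₃C–OC(O)CF₃ loses CF₃COO⁻: pKₐ(CF₃COOH) ≈ 0.2
(CH₃)₃C–N(CH₃)₃⁺ loses NR'₃: pKₐ(R'₃NH⁺) ≈ 10.7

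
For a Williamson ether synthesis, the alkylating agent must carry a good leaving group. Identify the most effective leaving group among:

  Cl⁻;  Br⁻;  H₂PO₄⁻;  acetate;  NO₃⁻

Br⁻

Leaving-group ability tracks the stability of the departed species; conjugate-acid pKₐ is the usual yardstick (lower pKₐ → better LG).
Br⁻: pKₐ(HBr) ≈ -9
Cl⁻: pKₐ(HCl) ≈ -7
NO₃⁻: pKₐ(HNO₃) ≈ -1.3
H₂PO₄⁻: pKₐ(H₃PO₄) ≈ 2.1
acetate: pKₐ(CH₃COOH) ≈ 4.8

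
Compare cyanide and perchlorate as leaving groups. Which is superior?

perchlorate is the better leaving group.
pKₐ(HClO₄) ≈ -10 versus pKₐ(HCN) ≈ 9.2: perchlorate is the much weaker base.
Extremely weak base; rarely used for safety reasons.

perchlorate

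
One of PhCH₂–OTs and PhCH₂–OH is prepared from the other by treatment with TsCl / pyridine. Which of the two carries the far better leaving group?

PhCH₂–OTs

From PhCH₂–OH the departing group would be OH⁻ (pKₐ(H₂O) ≈ 15.7). Strong base; essentially never leaves without prior activation.
From PhCH₂–OTs the leaving group is OTs⁻ (pKₐ(p-CH₃C₆H₄SO₃H (TsOH)) ≈ -2.8). Resonance-delocalised arenesulfonate.
Treatment with TsCl / pyridine works by converting the hydroxyl into a tosylate, making PhCH₂–OTs enormously more reactive.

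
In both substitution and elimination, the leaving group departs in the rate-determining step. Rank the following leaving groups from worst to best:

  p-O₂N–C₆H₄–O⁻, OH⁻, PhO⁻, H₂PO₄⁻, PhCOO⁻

Rank by basicity of the departing species: weakest base leaves most easily.
H₂PO₄⁻: pKₐ(H₃PO₄) ≈ 2.1
PhCOO⁻: pKₐ(C₆H₅COOH) ≈ 4.2 — aryl carboxylate
p-O₂N–C₆H₄–O⁻: pKₐ(p-nitrophenol) ≈ 7.2 — nitro group delocalises the charge; the classic chromogenic LG
PhO⁻: pKₐ(C₆H₅OH (phenol)) ≈ 10
OH⁻: pKₐ(H₂O) ≈ 15.7 — strong base; essentially never leaves without prior activation
Reversing gives the worst-to-best order requested.

OH⁻ < PhO⁻ < p-O₂N–C₆H₄–O⁻ < PhCOO⁻ < H₂PO₄⁻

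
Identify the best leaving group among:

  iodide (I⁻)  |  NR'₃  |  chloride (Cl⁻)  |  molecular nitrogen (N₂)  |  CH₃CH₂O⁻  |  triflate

Rank by basicity of the departing species: weakest base leaves most easily.
molecular nitrogen (N₂): no meaningful conjugate acid; N₂ departs as an exceptionally stable neutral molecule
triflate: pKₐ(CF₃SO₃H (triflic acid)) ≈ -14
iodide (I⁻): pKₐ(HI) ≈ -10
chloride (Cl⁻): pKₐ(HCl) ≈ -7
NR'₃: pKₐ(R'₃NH⁺) ≈ 10.7
CH₃CH₂O⁻: pKₐ(CH₃CH₂OH) ≈ 16

molecular nitrogen (N₂)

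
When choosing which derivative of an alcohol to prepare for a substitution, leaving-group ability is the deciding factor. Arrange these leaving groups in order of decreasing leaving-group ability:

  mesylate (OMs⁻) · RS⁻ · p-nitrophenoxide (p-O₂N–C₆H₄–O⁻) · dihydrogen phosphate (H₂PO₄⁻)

mesylate (OMs⁻) > dihydrogen phosphate (H₂PO₄⁻) > p-nitrophenoxide (p-O₂N–C₆H₄–O⁻) > RS⁻

A good leaving group is a weak base: the lower the pKₐ of its conjugate acid, the more readily it departs.
mesylate (OMs⁻): pKₐ(CH₃SO₃H (MsOH)) ≈ -1.9
dihydrogen phosphate (H₂PO₄⁻): pKₐ(H₃PO₄) ≈ 2.1 — moderate base; biological leaving group after further activation
p-nitrophenoxide (p-O₂N–C₆H₄–O⁻): pKₐ(p-nitrophenol) ≈ 7.2 — nitro group delocalises the charge; the classic chromogenic LG
RS⁻: pKₐ(RSH (a thiol)) ≈ 10.5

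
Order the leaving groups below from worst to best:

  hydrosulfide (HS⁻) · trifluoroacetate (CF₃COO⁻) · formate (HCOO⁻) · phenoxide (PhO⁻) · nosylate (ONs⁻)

phenoxide (PhO⁻) < hydrosulfide (HS⁻) < formate (HCOO⁻) < trifluoroacetate (CF₃COO⁻) < nosylate (ONs⁻)

nosylate (ONs⁻): pKₐ(p-O₂NC₆H₄SO₃H) ≈ -3.5
trifluoroacetate (CF₃COO⁻): pKₐ(CF₃COOH) ≈ 0.2
formate (HCOO⁻): pKₐ(HCOOH) ≈ 3.8
hydrosulfide (HS⁻): pKₐ(H₂S) ≈ 7
phenoxide (PhO⁻): pKₐ(C₆H₅OH (phenol)) ≈ 10
The question asks for worst first, so the sequence is read in increasing leaving-group ability.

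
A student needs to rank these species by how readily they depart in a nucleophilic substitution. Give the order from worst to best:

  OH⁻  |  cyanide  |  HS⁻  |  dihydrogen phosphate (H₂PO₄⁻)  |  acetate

OH⁻ < cyanide < HS⁻ < acetate < dihydrogen phosphate (H₂PO₄⁻)

Leaving-group ability tracks the stability of the departed species; conjugate-acid pKₐ is the usual yardstick (lower pKₐ → better LG).
dihydrogen phosphate (H₂PO₄⁻): pKₐ(H₃PO₄) ≈ 2.1 — moderate base; biological leaving group after further activation
acetate: pKₐ(CH₃COOH) ≈ 4.8
HS⁻: pKₐ(H₂S) ≈ 7
cyanide: pKₐ(HCN) ≈ 9.2
OH⁻: pKₐ(H₂O) ≈ 15.7 — strong base; essentially never leaves without prior activation
Reversing gives the worst-to-best order requested.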